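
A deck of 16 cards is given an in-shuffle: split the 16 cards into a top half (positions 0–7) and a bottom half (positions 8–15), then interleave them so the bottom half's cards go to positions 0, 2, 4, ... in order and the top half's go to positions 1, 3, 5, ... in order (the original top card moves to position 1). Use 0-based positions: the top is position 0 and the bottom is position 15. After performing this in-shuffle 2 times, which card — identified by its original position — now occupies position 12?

15

Work backwards from position 12, undoing one in-shuffle at a time:
12 ← 14 ← 15
So the card now at position 12 started at position 15.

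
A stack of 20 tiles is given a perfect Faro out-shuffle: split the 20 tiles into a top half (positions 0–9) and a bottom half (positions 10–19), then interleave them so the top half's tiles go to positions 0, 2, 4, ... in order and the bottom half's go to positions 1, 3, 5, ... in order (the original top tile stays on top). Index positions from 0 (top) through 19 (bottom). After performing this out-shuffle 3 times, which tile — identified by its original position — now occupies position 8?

1

Work backwards from position 8, undoing one out-shuffle at a time:
8 ← 4 ← 2 ← 1
So the tile now at position 8 started at position 1.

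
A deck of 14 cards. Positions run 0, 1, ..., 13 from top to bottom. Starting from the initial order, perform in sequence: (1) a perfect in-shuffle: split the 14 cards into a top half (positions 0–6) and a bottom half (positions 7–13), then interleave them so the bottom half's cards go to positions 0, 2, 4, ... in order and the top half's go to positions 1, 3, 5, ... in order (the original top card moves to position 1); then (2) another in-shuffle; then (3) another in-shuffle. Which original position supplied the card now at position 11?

8

Undo the operations in reverse order, starting from position 11:
  undo op 3 (in-shuffle, from top half): 11 ← 5
  undo op 2 (in-shuffle, from top half): 5 ← 2
  undo op 1 (in-shuffle, from bottom half): 2 ← 8
So the card at position 11 came from original position 8.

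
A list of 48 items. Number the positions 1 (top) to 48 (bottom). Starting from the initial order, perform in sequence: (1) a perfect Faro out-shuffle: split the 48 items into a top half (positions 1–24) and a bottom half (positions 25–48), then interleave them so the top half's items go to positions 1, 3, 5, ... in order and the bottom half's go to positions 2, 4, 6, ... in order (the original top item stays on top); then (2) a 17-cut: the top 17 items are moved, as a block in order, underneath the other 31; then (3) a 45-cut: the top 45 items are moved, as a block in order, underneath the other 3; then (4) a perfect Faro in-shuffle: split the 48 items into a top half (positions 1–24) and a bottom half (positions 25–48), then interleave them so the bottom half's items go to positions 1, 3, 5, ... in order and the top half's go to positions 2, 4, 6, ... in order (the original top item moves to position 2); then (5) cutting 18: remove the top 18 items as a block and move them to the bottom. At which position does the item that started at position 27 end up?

Track the item from position 27 forward through each operation:
  after op 1 (out-shuffle): 27 → 6
  after op 2 (cut 17): 6 → 37
  after op 3 (cut 45): 37 → 40
  after op 4 (in-shuffle): 40 → 31
  after op 5 (cut 18): 31 → 13

13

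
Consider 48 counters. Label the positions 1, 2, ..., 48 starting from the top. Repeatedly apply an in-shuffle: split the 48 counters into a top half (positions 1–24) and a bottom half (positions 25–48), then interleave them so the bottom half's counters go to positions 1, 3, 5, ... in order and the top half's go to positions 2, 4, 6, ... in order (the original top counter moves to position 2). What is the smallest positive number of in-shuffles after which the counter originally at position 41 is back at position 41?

21

Follow position 41 under repeated in-shuffles:
41 → 33 → 17 → 34 → 19 → 38 → 27 → 5 → ... → 41 (length 21)
It first returns after 21 in-shuffles.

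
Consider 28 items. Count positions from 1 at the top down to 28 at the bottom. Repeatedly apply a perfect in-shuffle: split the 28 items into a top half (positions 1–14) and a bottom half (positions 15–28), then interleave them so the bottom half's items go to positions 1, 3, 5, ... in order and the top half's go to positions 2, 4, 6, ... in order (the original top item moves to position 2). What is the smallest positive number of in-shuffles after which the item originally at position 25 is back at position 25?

28

Follow position 25 under repeated in-shuffles:
25 → 21 → 13 → 26 → 23 → 17 → 5 → 10 → ... → 25 (length 28)
It first returns after 28 in-shuffles.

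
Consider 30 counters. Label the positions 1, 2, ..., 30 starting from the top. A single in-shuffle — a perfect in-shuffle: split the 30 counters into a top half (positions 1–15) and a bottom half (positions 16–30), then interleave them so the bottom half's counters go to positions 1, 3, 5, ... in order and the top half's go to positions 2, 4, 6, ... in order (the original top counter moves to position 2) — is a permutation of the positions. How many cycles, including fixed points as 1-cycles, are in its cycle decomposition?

Trace each unvisited position around until it returns:
(1 2 4 8 16) (3 6 12 24 17) (5 10 20 9 18) (7 14 28 25 19) (11 22 13 26 21) (15 30 29 27 23)
6 cycles in total.

6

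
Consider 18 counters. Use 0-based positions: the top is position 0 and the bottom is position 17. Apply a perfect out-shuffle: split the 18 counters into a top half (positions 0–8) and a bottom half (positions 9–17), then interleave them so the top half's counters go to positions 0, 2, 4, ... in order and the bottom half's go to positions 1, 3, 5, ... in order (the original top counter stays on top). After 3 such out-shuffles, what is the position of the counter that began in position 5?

6

Track the counter's position through each out-shuffle:
5 → 10 → 3 → 6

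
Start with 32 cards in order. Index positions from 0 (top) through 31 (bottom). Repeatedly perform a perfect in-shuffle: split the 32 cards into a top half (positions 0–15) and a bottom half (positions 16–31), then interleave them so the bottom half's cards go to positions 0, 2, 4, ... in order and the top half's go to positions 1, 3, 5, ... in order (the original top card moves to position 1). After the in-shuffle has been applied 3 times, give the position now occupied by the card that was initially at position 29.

Track the card's position through each in-shuffle:
29 → 26 → 20 → 8

8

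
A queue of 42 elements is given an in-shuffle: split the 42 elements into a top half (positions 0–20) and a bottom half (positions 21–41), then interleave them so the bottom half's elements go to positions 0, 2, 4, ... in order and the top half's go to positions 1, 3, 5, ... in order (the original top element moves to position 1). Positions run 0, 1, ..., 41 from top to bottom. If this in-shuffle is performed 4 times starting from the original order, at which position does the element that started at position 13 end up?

Track the element's position through each in-shuffle:
13 → 27 → 12 → 25 → 8

8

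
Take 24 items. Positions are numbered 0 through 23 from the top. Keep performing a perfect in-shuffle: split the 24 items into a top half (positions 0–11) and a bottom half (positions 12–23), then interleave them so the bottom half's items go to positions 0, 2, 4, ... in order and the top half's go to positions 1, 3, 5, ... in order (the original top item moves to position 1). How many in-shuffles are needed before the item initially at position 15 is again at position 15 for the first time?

Follow position 15 under repeated in-shuffles:
15 → 6 → 13 → 2 → 5 → 11 → 23 → 22 → 20 → 16 → 8 → 17 → 10 → 21 → 18 → 12 → 0 → 1 → 3 → 7 → 15
It first returns after 20 in-shuffles.

20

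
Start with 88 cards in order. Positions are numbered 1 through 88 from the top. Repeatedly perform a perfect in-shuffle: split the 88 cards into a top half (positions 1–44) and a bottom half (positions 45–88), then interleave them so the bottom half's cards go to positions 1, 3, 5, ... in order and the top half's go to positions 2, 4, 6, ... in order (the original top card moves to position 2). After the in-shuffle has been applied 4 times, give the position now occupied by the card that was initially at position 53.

47

Track the card's position through each in-shuffle:
53 → 17 → 34 → 68 → 47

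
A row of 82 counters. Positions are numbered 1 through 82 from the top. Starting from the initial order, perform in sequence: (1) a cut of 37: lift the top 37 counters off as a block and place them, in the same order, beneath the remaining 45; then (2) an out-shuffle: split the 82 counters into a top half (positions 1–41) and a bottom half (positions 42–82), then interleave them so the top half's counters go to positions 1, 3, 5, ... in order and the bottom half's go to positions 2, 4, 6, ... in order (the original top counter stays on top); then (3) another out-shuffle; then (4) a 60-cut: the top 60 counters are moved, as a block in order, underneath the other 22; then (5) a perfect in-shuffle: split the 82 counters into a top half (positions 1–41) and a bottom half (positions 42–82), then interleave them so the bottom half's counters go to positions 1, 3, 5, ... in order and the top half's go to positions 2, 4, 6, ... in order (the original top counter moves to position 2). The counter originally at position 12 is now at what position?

Track the counter from position 12 forward through each operation:
  after op 1 (cut 37): 12 → 57
  after op 2 (out-shuffle): 57 → 32
  after op 3 (out-shuffle): 32 → 63
  after op 4 (cut 60): 63 → 3
  after op 5 (in-shuffle): 3 → 6

6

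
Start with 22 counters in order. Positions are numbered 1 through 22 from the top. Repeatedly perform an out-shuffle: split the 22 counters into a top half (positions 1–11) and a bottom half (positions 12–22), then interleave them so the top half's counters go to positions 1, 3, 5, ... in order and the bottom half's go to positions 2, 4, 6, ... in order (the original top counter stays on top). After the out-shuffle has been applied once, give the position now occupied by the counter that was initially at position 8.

Track the counter's position through each out-shuffle:
8 → 15

15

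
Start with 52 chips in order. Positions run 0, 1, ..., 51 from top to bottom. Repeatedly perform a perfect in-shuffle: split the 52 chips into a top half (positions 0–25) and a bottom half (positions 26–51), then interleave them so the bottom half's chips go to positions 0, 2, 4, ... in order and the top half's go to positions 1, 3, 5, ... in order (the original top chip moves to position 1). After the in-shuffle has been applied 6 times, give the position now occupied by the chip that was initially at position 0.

10

Track the chip's position through each in-shuffle:
0 → 1 → 3 → 7 → 15 → 31 → 10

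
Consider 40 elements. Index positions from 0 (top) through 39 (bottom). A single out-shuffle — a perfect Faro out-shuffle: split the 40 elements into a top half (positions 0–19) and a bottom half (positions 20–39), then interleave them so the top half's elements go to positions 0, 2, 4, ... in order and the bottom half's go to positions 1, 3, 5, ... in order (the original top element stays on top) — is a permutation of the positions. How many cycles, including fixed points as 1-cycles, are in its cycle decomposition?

Trace each unvisited position around until it returns:
(0) (1 2 4 8 16 32 ... len 12) (3 6 12 24 9 18 ... len 12) (7 14 28 17 34 29 ... len 12) (13 26) (39)
6 cycles in total.

6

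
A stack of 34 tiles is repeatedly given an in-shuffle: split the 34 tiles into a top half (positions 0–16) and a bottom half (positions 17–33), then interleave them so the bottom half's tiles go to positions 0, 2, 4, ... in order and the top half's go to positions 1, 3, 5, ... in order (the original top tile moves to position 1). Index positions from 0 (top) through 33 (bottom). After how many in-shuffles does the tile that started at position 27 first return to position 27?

Follow position 27 under repeated in-shuffles:
27 → 20 → 6 → 13 → 27
It first returns after 4 in-shuffles.

4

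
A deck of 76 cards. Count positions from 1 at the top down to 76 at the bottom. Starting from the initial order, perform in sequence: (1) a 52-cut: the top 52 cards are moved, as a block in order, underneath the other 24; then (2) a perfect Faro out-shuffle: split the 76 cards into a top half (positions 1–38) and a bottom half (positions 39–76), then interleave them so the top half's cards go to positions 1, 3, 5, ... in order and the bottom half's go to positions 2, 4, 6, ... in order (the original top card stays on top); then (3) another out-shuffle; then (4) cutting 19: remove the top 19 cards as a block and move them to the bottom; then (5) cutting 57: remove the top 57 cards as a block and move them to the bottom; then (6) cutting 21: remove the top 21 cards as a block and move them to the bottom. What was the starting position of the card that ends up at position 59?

34

Undo the operations in reverse order, starting from position 59:
  undo op 6 (cut 21): 59 ← 4
  undo op 5 (cut 57): 4 ← 61
  undo op 4 (cut 19): 61 ← 4
  undo op 3 (out-shuffle, from bottom half): 4 ← 40
  undo op 2 (out-shuffle, from bottom half): 40 ← 58
  undo op 1 (cut 52): 58 ← 34
So the card at position 59 came from original position 34.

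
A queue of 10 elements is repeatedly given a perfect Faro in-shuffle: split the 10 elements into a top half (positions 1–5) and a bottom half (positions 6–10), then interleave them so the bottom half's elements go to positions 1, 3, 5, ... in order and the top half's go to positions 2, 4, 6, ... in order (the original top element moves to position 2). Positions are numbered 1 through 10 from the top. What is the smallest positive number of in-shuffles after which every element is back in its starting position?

The in-shuffle permutes the 10 positions with cycle lengths [10].
Every element is home exactly when every cycle has completed a whole number of laps, i.e. after lcm(10) = 10 in-shuffles.

10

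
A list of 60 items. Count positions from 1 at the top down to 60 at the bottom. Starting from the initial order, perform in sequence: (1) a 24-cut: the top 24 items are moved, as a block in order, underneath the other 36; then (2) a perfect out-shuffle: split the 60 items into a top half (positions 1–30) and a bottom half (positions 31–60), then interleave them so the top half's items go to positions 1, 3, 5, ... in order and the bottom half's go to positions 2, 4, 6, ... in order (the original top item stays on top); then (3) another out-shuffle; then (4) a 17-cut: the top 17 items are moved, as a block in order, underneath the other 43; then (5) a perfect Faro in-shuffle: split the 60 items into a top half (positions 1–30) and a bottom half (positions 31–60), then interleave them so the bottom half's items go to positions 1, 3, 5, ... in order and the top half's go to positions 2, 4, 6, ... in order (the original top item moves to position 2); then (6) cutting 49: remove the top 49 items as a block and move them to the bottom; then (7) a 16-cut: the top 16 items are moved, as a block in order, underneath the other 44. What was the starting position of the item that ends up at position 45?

50

Undo the operations in reverse order, starting from position 45:
  undo op 7 (cut 16): 45 ← 1
  undo op 6 (cut 49): 1 ← 50
  undo op 5 (in-shuffle, from top half): 50 ← 25
  undo op 4 (cut 17): 25 ← 42
  undo op 3 (out-shuffle, from bottom half): 42 ← 51
  undo op 2 (out-shuffle, from top half): 51 ← 26
  undo op 1 (cut 24): 26 ← 50
So the item at position 45 came from original position 50.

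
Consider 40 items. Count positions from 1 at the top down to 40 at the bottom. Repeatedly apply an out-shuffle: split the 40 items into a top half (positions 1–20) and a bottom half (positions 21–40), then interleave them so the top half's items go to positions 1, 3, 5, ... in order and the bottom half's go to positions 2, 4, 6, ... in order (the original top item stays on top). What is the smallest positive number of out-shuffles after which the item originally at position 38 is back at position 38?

Follow position 38 under repeated out-shuffles:
38 → 36 → 32 → 24 → 8 → 15 → 29 → 18 → 35 → 30 → 20 → 39 → 38
It first returns after 12 out-shuffles.

12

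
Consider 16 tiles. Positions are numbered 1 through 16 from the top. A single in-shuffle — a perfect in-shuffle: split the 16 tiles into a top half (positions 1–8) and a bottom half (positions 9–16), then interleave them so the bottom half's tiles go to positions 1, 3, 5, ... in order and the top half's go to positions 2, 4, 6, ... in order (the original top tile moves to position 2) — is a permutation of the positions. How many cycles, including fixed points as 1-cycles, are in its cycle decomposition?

2

Trace each unvisited position around until it returns:
(1 2 4 8 16 15 13 9) (3 6 12 7 14 11 5 10)
2 cycles in total.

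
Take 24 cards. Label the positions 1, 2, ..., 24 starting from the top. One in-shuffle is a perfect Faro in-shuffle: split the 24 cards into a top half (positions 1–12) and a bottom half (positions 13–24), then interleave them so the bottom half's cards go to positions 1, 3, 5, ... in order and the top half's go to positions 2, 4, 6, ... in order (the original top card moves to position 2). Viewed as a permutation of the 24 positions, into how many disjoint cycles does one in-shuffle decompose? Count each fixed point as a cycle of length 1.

2

Trace each unvisited position around until it returns:
(1 2 4 8 16 7 ... len 20) (5 10 20 15)
2 cycles in total.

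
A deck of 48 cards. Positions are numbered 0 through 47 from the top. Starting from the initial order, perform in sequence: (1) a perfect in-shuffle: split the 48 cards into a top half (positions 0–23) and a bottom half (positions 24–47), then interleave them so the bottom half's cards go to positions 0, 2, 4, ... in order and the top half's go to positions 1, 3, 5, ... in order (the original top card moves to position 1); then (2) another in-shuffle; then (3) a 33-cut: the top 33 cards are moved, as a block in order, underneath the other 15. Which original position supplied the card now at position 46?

7

Undo the operations in reverse order, starting from position 46:
  undo op 3 (cut 33): 46 ← 31
  undo op 2 (in-shuffle, from top half): 31 ← 15
  undo op 1 (in-shuffle, from top half): 15 ← 7
So the card at position 46 came from original position 7.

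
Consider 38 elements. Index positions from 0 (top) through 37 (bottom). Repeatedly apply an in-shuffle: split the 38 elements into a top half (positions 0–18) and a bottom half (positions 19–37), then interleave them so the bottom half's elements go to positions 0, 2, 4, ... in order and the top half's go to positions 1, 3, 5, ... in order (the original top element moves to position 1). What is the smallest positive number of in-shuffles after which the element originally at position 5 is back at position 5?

12

Follow position 5 under repeated in-shuffles:
5 → 11 → 23 → 8 → 17 → 35 → 32 → 26 → 14 → 29 → 20 → 2 → 5
It first returns after 12 in-shuffles.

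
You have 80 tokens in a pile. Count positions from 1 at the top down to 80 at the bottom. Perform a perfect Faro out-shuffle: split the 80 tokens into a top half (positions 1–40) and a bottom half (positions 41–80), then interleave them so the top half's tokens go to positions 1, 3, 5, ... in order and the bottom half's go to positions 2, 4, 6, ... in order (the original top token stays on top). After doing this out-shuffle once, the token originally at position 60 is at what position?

40

Track the token's position through each out-shuffle:
60 → 40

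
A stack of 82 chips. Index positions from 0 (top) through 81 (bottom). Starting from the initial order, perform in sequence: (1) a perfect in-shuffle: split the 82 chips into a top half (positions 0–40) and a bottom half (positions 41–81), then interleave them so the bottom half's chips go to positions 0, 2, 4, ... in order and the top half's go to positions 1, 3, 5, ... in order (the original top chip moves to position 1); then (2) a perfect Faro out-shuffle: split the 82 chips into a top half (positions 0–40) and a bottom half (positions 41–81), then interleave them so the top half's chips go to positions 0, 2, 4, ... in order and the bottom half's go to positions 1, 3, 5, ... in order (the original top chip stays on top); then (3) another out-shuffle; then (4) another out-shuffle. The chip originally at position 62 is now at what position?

Track the chip from position 62 forward through each operation:
  after op 1 (in-shuffle): 62 → 42
  after op 2 (out-shuffle): 42 → 3
  after op 3 (out-shuffle): 3 → 6
  after op 4 (out-shuffle): 6 → 12

12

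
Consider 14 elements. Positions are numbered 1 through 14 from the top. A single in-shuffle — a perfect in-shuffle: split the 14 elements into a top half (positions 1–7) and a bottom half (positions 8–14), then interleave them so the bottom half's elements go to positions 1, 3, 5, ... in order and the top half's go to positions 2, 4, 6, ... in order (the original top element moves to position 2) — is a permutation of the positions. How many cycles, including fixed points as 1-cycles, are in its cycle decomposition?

4

Trace each unvisited position around until it returns:
(1 2 4 8) (3 6 12 9) (5 10) (7 14 13 11)
4 cycles in total.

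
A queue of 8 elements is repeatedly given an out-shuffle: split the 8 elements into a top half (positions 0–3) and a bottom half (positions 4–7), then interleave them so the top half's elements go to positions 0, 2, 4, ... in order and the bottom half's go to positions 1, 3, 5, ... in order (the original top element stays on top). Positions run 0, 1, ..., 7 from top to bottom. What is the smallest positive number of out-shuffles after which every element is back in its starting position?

The out-shuffle permutes the 8 positions with cycle lengths [1, 1, 3, 3].
Every element is home exactly when every cycle has completed a whole number of laps, i.e. after lcm(1, 3) = 3 out-shuffles.

3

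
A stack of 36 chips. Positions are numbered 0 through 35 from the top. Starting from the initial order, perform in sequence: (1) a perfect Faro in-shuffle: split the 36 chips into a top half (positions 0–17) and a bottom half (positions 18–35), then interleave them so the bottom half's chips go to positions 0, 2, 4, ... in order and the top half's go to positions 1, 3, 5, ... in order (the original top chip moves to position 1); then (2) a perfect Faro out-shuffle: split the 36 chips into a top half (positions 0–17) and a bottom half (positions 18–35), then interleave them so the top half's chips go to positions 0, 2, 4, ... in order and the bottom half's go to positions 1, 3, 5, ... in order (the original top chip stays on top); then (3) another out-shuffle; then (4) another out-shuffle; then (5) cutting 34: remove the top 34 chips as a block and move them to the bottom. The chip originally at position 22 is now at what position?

31

Track the chip from position 22 forward through each operation:
  after op 1 (in-shuffle): 22 → 8
  after op 2 (out-shuffle): 8 → 16
  after op 3 (out-shuffle): 16 → 32
  after op 4 (out-shuffle): 32 → 29
  after op 5 (cut 34): 29 → 31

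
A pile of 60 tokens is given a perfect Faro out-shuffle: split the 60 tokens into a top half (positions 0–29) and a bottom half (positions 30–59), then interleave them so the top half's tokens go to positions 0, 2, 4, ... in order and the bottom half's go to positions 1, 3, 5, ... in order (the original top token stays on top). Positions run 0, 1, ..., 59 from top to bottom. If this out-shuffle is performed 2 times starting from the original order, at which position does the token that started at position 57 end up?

51

Track the token's position through each out-shuffle:
57 → 55 → 51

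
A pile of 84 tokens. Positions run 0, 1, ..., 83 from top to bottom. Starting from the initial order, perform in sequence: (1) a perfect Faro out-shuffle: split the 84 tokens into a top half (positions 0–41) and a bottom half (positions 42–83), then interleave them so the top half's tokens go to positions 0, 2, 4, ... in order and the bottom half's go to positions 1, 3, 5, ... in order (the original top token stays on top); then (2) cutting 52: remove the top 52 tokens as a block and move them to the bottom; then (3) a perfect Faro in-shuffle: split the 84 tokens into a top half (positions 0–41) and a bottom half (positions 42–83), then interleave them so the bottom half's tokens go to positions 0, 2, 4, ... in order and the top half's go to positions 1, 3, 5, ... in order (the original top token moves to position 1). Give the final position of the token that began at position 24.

Track the token from position 24 forward through each operation:
  after op 1 (out-shuffle): 24 → 48
  after op 2 (cut 52): 48 → 80
  after op 3 (in-shuffle): 80 → 76

76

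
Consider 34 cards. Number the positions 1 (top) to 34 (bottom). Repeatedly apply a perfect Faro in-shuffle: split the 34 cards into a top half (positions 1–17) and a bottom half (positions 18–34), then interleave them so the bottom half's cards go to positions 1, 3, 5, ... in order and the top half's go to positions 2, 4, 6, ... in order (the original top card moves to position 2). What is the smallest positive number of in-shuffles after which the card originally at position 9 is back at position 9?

Follow position 9 under repeated in-shuffles:
9 → 18 → 1 → 2 → 4 → 8 → 16 → 32 → 29 → 23 → 11 → 22 → 9
It first returns after 12 in-shuffles.

12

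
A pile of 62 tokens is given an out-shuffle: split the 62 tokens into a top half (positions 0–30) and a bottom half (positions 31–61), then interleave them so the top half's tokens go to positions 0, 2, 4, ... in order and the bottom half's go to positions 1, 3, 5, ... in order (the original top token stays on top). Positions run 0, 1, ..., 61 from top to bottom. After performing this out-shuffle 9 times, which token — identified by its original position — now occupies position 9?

8

Work backwards from position 9, undoing one out-shuffle at a time:
9 ← 35 ← 48 ← 24 ← 12 ← 6 ← 3 ← 32 ← 16 ← 8
So the token now at position 9 started at position 8.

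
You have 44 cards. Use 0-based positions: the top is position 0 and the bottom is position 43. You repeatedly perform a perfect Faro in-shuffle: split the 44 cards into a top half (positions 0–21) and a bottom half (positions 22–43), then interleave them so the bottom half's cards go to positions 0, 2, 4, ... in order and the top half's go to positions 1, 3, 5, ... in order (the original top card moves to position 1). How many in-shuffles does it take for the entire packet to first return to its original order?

The in-shuffle permutes the 44 positions with cycle lengths [2, 4, 4, 4, 6, 12, 12].
Every card is home exactly when every cycle has completed a whole number of laps, i.e. after lcm(2, 4, 6, 12) = 12 in-shuffles.

12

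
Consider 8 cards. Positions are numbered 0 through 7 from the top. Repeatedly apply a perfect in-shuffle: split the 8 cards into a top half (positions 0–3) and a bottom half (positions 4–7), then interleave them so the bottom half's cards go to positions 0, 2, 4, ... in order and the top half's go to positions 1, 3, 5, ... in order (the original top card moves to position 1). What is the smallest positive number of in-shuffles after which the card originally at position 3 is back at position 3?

6

Follow position 3 under repeated in-shuffles:
3 → 7 → 6 → 4 → 0 → 1 → 3
It first returns after 6 in-shuffles.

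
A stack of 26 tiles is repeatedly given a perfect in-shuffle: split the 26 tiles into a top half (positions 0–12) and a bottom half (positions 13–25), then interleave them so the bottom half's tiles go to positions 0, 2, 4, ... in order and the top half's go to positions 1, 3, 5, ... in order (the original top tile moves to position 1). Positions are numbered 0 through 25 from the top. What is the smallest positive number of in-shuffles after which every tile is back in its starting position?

The in-shuffle permutes the 26 positions with cycle lengths [2, 6, 18].
Every tile is home exactly when every cycle has completed a whole number of laps, i.e. after lcm(2, 6, 18) = 18 in-shuffles.

18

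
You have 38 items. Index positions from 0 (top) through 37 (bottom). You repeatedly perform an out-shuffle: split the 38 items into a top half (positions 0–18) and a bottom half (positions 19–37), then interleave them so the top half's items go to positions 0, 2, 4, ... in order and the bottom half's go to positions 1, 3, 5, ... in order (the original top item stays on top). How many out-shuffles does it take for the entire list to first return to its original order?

36

The out-shuffle permutes the 38 positions with cycle lengths [1, 1, 36].
Every item is home exactly when every cycle has completed a whole number of laps, i.e. after lcm(1, 36) = 36 out-shuffles.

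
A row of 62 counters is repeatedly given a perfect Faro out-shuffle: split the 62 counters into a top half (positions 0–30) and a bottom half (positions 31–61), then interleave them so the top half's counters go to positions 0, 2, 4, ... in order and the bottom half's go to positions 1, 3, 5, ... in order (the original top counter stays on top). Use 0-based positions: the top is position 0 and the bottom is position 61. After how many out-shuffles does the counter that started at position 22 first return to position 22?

60

Follow position 22 under repeated out-shuffles:
22 → 44 → 27 → 54 → 47 → 33 → 5 → 10 → ... → 22 (length 60)
It first returns after 60 out-shuffles.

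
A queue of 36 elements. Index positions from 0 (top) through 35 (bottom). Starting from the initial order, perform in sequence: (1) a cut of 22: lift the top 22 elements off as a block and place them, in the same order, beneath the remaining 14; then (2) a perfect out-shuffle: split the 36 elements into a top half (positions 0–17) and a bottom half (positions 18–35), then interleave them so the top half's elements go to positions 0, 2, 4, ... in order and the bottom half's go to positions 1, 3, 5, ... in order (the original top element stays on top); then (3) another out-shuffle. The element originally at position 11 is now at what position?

30

Track the element from position 11 forward through each operation:
  after op 1 (cut 22): 11 → 25
  after op 2 (out-shuffle): 25 → 15
  after op 3 (out-shuffle): 15 → 30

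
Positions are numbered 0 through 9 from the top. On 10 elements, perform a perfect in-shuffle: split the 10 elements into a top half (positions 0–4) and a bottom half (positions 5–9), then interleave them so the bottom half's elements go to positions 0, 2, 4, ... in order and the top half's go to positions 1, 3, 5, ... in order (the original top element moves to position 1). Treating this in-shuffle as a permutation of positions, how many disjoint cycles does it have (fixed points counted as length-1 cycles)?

Trace each unvisited position around until it returns:
(0 1 3 7 4 9 8 6 2 5)
1 cycle in total.

1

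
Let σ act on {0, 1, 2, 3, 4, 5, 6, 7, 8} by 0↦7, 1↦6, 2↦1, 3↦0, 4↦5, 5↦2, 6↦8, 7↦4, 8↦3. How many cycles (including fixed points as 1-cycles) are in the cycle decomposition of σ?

Cycle decomposition: (0 7 4 5 2 1 6 8 3).
1 cycle.

1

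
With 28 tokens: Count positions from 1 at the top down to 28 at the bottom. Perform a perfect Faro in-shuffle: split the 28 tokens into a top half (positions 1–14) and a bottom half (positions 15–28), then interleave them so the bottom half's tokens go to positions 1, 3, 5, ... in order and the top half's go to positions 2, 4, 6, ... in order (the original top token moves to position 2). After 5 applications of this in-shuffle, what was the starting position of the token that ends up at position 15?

5

Work backwards from position 15, undoing one in-shuffle at a time:
15 ← 22 ← 11 ← 20 ← 10 ← 5
So the token now at position 15 started at position 5.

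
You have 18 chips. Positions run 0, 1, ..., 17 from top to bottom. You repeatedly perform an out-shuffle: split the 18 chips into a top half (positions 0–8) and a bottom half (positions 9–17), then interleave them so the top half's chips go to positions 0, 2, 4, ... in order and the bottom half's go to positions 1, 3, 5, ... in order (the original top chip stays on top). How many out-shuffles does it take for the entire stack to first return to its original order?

The out-shuffle permutes the 18 positions with cycle lengths [1, 1, 8, 8].
Every chip is home exactly when every cycle has completed a whole number of laps, i.e. after lcm(1, 8) = 8 out-shuffles.

8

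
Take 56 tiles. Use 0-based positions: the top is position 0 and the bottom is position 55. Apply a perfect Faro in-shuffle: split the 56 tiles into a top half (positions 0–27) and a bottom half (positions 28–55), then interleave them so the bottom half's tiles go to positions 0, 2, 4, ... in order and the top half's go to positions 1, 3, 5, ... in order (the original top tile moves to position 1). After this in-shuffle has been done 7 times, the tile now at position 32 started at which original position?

38

Work backwards from position 32, undoing one in-shuffle at a time:
32 ← 44 ← 50 ← 53 ← 26 ← 41 ← 20 ← 38
So the tile now at position 32 started at position 38.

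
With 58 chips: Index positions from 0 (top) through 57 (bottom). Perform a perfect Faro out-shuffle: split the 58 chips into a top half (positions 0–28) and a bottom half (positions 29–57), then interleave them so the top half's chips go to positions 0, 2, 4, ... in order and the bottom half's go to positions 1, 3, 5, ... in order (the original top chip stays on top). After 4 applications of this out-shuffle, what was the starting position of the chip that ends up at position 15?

33

Work backwards from position 15, undoing one out-shuffle at a time:
15 ← 36 ← 18 ← 9 ← 33
So the chip now at position 15 started at position 33.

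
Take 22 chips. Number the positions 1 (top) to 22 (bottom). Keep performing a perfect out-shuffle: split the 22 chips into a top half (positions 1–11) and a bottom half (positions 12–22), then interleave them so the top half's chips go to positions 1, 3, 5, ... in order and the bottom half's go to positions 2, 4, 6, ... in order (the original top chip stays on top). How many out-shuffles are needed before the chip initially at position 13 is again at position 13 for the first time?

Follow position 13 under repeated out-shuffles:
13 → 4 → 7 → 13
It first returns after 3 out-shuffles.

3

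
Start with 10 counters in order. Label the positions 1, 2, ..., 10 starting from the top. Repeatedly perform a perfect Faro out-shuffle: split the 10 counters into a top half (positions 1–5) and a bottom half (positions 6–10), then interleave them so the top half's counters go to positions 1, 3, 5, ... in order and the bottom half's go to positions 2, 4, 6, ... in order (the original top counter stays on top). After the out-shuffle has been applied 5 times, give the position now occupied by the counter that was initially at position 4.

Track the counter's position through each out-shuffle:
4 → 7 → 4 → 7 → 4 → 7

7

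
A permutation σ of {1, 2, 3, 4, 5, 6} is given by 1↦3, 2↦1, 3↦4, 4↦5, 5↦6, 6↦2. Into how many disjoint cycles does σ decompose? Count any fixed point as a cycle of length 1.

1

Cycle decomposition: (1 3 4 5 6 2).
1 cycle.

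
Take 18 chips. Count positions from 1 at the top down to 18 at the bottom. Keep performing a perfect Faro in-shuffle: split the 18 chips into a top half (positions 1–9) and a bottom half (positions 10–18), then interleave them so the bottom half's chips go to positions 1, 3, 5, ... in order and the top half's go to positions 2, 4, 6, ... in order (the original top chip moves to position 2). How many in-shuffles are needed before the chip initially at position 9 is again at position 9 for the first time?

18

Follow position 9 under repeated in-shuffles:
9 → 18 → 17 → 15 → 11 → 3 → 6 → 12 → 5 → 10 → 1 → 2 → 4 → 8 → 16 → 13 → 7 → 14 → 9
It first returns after 18 in-shuffles.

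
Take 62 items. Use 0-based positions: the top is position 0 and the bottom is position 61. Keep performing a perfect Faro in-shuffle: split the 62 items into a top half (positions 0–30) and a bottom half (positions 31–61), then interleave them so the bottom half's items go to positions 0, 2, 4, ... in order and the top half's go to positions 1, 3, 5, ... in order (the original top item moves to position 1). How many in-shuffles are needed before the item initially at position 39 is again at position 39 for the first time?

Follow position 39 under repeated in-shuffles:
39 → 16 → 33 → 4 → 9 → 19 → 39
It first returns after 6 in-shuffles.

6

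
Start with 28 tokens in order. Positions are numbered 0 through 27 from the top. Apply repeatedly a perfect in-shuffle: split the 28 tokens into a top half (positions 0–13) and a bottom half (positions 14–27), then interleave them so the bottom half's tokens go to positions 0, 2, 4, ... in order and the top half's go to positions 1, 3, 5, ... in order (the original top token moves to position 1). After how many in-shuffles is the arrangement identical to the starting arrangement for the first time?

28

The in-shuffle permutes the 28 positions with cycle lengths [28].
Every token is home exactly when every cycle has completed a whole number of laps, i.e. after lcm(28) = 28 in-shuffles.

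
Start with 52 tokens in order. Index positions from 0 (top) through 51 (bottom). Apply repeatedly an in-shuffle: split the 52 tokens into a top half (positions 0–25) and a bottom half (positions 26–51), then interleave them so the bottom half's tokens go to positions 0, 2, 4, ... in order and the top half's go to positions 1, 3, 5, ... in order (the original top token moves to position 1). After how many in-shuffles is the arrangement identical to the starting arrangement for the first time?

The in-shuffle permutes the 52 positions with cycle lengths [52].
Every token is home exactly when every cycle has completed a whole number of laps, i.e. after lcm(52) = 52 in-shuffles.

52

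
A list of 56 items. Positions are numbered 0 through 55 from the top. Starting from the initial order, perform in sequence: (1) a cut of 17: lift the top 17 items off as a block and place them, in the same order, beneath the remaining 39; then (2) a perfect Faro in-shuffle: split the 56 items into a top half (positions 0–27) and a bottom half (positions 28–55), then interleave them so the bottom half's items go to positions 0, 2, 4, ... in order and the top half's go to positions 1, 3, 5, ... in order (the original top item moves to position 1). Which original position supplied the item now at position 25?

29

Undo the operations in reverse order, starting from position 25:
  undo op 2 (in-shuffle, from top half): 25 ← 12
  undo op 1 (cut 17): 12 ← 29
So the item at position 25 came from original position 29.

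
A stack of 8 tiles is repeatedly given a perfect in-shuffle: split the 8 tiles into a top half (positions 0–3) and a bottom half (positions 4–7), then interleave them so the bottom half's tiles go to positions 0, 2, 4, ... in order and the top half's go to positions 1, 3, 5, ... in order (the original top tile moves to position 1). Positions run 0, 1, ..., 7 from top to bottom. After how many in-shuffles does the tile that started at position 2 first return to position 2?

2

Follow position 2 under repeated in-shuffles:
2 → 5 → 2
It first returns after 2 in-shuffles.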